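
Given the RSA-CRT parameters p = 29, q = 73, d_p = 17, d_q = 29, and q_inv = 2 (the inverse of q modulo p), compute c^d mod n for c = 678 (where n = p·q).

554

m₁ = c^(d_p) mod p: c ≡ 11 (mod 29), and 11^17 mod 29 = 3.
m₂ = c^(d_q) mod q: c ≡ 21 (mod 73), and 21^29 mod 73 = 43.
h = q_inv·(m₁ − m₂) mod p = 2·(3 − 43) mod 29 = 7.
m = m₂ + h·q = 43 + 7·73 = 554.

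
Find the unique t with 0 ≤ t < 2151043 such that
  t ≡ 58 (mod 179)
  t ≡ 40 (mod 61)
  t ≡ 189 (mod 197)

The moduli are pairwise coprime; N = 179·61·197 = 2151043.
N/179 = 12017; 12017 ≡ 24 (mod 179); 24·97 ≡ 1, so inverse 97.
N/61 = 35263; 35263 ≡ 5 (mod 61); 5·49 ≡ 1, so inverse 49.
N/197 = 10919; 10919 ≡ 84 (mod 197); 84·129 ≡ 1, so inverse 129.
t ≡ 58·12017·97 + 40·35263·49 + 189·10919·129 = 402939261.
402939261 mod 2151043 = 694220.

694220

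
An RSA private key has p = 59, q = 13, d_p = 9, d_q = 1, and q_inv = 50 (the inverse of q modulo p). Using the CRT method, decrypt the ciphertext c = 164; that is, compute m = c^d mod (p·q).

m₁ = c^(d_p) mod p: c ≡ 46 (mod 59), and 46^9 mod 59 = 29.
m₂ = c^(d_q) mod q: c ≡ 8 (mod 13), and 8^1 mod 13 = 8.
h = q_inv·(m₁ − m₂) mod p = 50·(29 − 8) mod 59 = 47.
m = m₂ + h·q = 8 + 47·13 = 619.

619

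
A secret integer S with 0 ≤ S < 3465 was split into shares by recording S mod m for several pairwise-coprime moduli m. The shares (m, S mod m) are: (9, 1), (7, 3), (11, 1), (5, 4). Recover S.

From S ≡ 1 (mod 9) write S = 1 + 9t. Substituting into S ≡ 3 (mod 7) gives 9t ≡ 2 (mod 7), and since 2⁻¹ ≡ 4 (mod 7), t ≡ 1. Hence S ≡ 1 + 9·1 = 10 (mod 63).
From S ≡ 10 (mod 63) write S = 10 + 63t. Substituting into S ≡ 1 (mod 11) gives 63t ≡ 2 (mod 11), and since 8⁻¹ ≡ 7 (mod 11), t ≡ 3. Hence S ≡ 10 + 63·3 = 199 (mod 693).
From S ≡ 199 (mod 693) write S = 199 + 693t. Substituting into S ≡ 4 (mod 5) gives 693t ≡ 0 (mod 5), and since 3⁻¹ ≡ 2 (mod 5), t ≡ 0. Hence S ≡ 199 + 693·0 = 199 (mod 3465).

199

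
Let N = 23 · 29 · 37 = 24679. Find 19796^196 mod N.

Mod 23: 19796 ≡ 16; by Fermat, exponent reduces to 196 mod 22 = 20; 16^20 ≡ 8 (mod 23).
Mod 29: 19796 ≡ 18; since 28 | 196, by Fermat 18^196 ≡ 1 (mod 29).
Mod 37: 19796 ≡ 1; by Fermat, exponent reduces to 196 mod 36 = 16; 1^16 ≡ 1 (mod 37).
Combine by CRT: x ≡ 8 (mod 23), x ≡ 1 (mod 29), x ≡ 1 (mod 37) ⇒ x ≡ 2147 (mod 24679).

2147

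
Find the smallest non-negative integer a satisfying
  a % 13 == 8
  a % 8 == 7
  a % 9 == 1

The moduli are pairwise coprime; N = 13·8·9 = 936.
N/13 = 72; 72 ≡ 7 (mod 13); 7·2 ≡ 1, so inverse 2.
N/8 = 117; 117 ≡ 5 (mod 8); 5·5 ≡ 1, so inverse 5.
N/9 = 104; 104 ≡ 5 (mod 9); 5·2 ≡ 1, so inverse 2.
a ≡ 8·72·2 + 7·117·5 + 1·104·2 = 5455.
5455 mod 936 = 775.

775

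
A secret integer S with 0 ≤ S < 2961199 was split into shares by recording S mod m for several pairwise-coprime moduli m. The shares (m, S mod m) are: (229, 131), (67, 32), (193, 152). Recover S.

1477181

From S ≡ 131 (mod 229) write S = 131 + 229t. Substituting into S ≡ 32 (mod 67) gives 229t ≡ 35 (mod 67), and since 28⁻¹ ≡ 12 (mod 67), t ≡ 18. Hence S ≡ 131 + 229·18 = 4253 (mod 15343).
From S ≡ 4253 (mod 15343) write S = 4253 + 15343t. Substituting into S ≡ 152 (mod 193) gives 15343t ≡ 145 (mod 193), and since 96⁻¹ ≡ 191 (mod 193), t ≡ 96. Hence S ≡ 4253 + 15343·96 = 1477181 (mod 2961199).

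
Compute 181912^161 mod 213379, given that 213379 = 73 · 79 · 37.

210258

Mod 73: 181912 ≡ 69; by Fermat, exponent reduces to 161 mod 72 = 17; 69^17 ≡ 18 (mod 73).
Mod 79: 181912 ≡ 54; by Fermat, exponent reduces to 161 mod 78 = 5; 54^5 ≡ 39 (mod 79).
Mod 37: 181912 ≡ 20; by Fermat, exponent reduces to 161 mod 36 = 17; 20^17 ≡ 24 (mod 37).
Combine by CRT: x ≡ 18 (mod 73), x ≡ 39 (mod 79), x ≡ 24 (mod 37) ⇒ x ≡ 210258 (mod 213379).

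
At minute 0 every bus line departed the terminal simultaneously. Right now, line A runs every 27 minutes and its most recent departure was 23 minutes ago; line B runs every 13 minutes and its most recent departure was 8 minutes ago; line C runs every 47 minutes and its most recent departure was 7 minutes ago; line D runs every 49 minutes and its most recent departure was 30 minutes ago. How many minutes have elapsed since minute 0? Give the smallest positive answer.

The moduli are pairwise coprime; N = 27·13·47·49 = 808353.
N/27 = 29939; 29939 ≡ 23 (mod 27); 23·20 ≡ 1, so inverse 20.
N/13 = 62181; 62181 ≡ 2 (mod 13); 2·7 ≡ 1, so inverse 7.
N/47 = 17199; 17199 ≡ 44 (mod 47); 44·31 ≡ 1, so inverse 31.
N/49 = 16497; 16497 ≡ 33 (mod 49); 33·3 ≡ 1, so inverse 3.
t ≡ 23·29939·20 + 8·62181·7 + 7·17199·31 + 30·16497·3 = 22470989.
22470989 mod 808353 = 645458.

645458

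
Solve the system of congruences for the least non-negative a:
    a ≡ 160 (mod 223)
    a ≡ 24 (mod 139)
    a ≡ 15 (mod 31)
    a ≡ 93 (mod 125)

112954343

The moduli are pairwise coprime; N = 223·139·31·125 = 120113375.
N/223 = 538625; 538625 ≡ 80 (mod 223); 80·92 ≡ 1, so inverse 92.
N/139 = 864125; 864125 ≡ 101 (mod 139); 101·128 ≡ 1, so inverse 128.
N/31 = 3874625; 3874625 ≡ 28 (mod 31); 28·10 ≡ 1, so inverse 10.
N/125 = 960907; 960907 ≡ 32 (mod 125); 32·43 ≡ 1, so inverse 43.
a ≡ 160·538625·92 + 24·864125·128 + 15·3874625·10 + 93·960907·43 = 15007012843.
15007012843 mod 120113375 = 112954343.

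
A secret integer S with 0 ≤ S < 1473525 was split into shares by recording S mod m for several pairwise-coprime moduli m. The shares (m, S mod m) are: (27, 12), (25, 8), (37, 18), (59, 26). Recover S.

1386408

The moduli are pairwise coprime; N = 27·25·37·59 = 1473525.
N/27 = 54575; 54575 ≡ 8 (mod 27); 8·17 ≡ 1, so inverse 17.
N/25 = 58941; 58941 ≡ 16 (mod 25); 16·11 ≡ 1, so inverse 11.
N/37 = 39825; 39825 ≡ 13 (mod 37); 13·20 ≡ 1, so inverse 20.
N/59 = 24975; 24975 ≡ 18 (mod 59); 18·23 ≡ 1, so inverse 23.
S ≡ 12·54575·17 + 8·58941·11 + 18·39825·20 + 26·24975·23 = 45592158.
45592158 mod 1473525 = 1386408.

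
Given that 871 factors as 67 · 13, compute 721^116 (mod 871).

406

Mod 67: 721 ≡ 51; by Fermat, exponent reduces to 116 mod 66 = 50; 51^50 ≡ 4 (mod 67).
Mod 13: 721 ≡ 6; by Fermat, exponent reduces to 116 mod 12 = 8; 6^8 ≡ 3 (mod 13).
Combine by CRT: x ≡ 4 (mod 67), x ≡ 3 (mod 13) ⇒ x ≡ 406 (mod 871).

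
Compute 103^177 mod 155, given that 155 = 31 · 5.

Mod 31: 103 ≡ 10; by Fermat, exponent reduces to 177 mod 30 = 27; 10^27 ≡ 4 (mod 31).
Mod 5: 103 ≡ 3; by Fermat, exponent reduces to 177 mod 4 = 1; 3^1 ≡ 3 (mod 5).
Combine by CRT: x ≡ 4 (mod 31), x ≡ 3 (mod 5) ⇒ x ≡ 128 (mod 155).

128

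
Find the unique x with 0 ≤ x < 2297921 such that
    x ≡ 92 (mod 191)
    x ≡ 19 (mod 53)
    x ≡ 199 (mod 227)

The moduli are pairwise coprime; N = 191·53·227 = 2297921.
N/191 = 12031; 12031 ≡ 189 (mod 191); 189·95 ≡ 1, so inverse 95.
N/53 = 43357; 43357 ≡ 3 (mod 53); 3·18 ≡ 1, so inverse 18.
N/227 = 10123; 10123 ≡ 135 (mod 227); 135·37 ≡ 1, so inverse 37.
x ≡ 92·12031·95 + 19·43357·18 + 199·10123·37 = 194514683.
194514683 mod 2297921 = 1489319.

1489319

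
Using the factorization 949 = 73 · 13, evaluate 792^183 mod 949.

90

Mod 73: 792 ≡ 62; by Fermat, exponent reduces to 183 mod 72 = 39; 62^39 ≡ 17 (mod 73).
Mod 13: 792 ≡ 12; by Fermat, exponent reduces to 183 mod 12 = 3; 12^3 ≡ 12 (mod 13).
Combine by CRT: x ≡ 17 (mod 73), x ≡ 12 (mod 13) ⇒ x ≡ 90 (mod 949).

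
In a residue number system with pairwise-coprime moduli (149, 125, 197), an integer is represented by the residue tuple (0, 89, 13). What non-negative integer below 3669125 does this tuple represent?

Combine the congruences pairwise.
From x ≡ 0 (mod 149) write x = 0 + 149t. Substituting into x ≡ 89 (mod 125) gives 149t ≡ 89 (mod 125), and since 24⁻¹ ≡ 99 (mod 125), t ≡ 61. Hence x ≡ 0 + 149·61 = 9089 (mod 18625).
From x ≡ 9089 (mod 18625) write x = 9089 + 18625t. Substituting into x ≡ 13 (mod 197) gives 18625t ≡ 183 (mod 197), and since 107⁻¹ ≡ 116 (mod 197), t ≡ 149. Hence x ≡ 9089 + 18625·149 = 2784214 (mod 3669125).

2784214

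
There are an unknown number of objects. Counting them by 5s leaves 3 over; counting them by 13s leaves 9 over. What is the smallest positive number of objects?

48

From N ≡ 3 (mod 5) write N = 3 + 5t. Substituting into N ≡ 9 (mod 13) gives 5t ≡ 6 (mod 13), and since 5⁻¹ ≡ 8 (mod 13), t ≡ 9. Hence N ≡ 3 + 5·9 = 48 (mod 65).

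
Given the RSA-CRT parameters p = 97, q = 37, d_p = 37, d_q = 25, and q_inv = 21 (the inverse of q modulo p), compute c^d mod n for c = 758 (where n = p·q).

283

m₁ = c^(d_p) mod p: c ≡ 79 (mod 97), and 79^37 mod 97 = 89.
m₂ = c^(d_q) mod q: c ≡ 18 (mod 37), and 18^25 mod 37 = 24.
h = q_inv·(m₁ − m₂) mod p = 21·(89 − 24) mod 97 = 7.
m = m₂ + h·q = 24 + 7·37 = 283.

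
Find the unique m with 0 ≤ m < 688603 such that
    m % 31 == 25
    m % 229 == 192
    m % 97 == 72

The moduli are pairwise coprime; N = 31·229·97 = 688603.
N/31 = 22213; 22213 ≡ 17 (mod 31); 17·11 ≡ 1, so inverse 11.
N/229 = 3007; 3007 ≡ 30 (mod 229); 30·84 ≡ 1, so inverse 84.
N/97 = 7099; 7099 ≡ 18 (mod 97); 18·27 ≡ 1, so inverse 27.
m ≡ 25·22213·11 + 192·3007·84 + 72·7099·27 = 68405927.
68405927 mod 688603 = 234230.

234230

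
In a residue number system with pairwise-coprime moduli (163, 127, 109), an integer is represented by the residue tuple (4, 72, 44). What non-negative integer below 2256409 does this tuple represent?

The moduli are pairwise coprime; N = 163·127·109 = 2256409.
N/163 = 13843; 13843 ≡ 151 (mod 163); 151·95 ≡ 1, so inverse 95.
N/127 = 17767; 17767 ≡ 114 (mod 127); 114·39 ≡ 1, so inverse 39.
N/109 = 20701; 20701 ≡ 100 (mod 109); 100·12 ≡ 1, so inverse 12.
x ≡ 4·13843·95 + 72·17767·39 + 44·20701·12 = 66080204.
66080204 mod 2256409 = 644343.

644343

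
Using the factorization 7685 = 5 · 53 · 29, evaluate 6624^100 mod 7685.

1

Mod 5: 6624 ≡ 4; since 4 | 100, by Fermat 4^100 ≡ 1 (mod 5).
Mod 53: 6624 ≡ 52; by Fermat, exponent reduces to 100 mod 52 = 48; 52^48 ≡ 1 (mod 53).
Mod 29: 6624 ≡ 12; by Fermat, exponent reduces to 100 mod 28 = 16; 12^16 ≡ 1 (mod 29).
Combine by CRT: x ≡ 1 (mod 5), x ≡ 1 (mod 53), x ≡ 1 (mod 29) ⇒ x ≡ 1 (mod 7685).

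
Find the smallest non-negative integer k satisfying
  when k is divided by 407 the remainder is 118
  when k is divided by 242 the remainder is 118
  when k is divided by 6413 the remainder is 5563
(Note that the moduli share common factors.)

358278

gcd(407, 242) = 11 and 11 | (118 − 118), so the pair is consistent; merging gives k ≡ 118 (mod 8954), where 8954 = lcm(407, 242).
gcd(8954, 6413) = 121 and 121 | (5563 − 118), so the pair is consistent; merging gives k ≡ 358278 (mod 474562), where 474562 = lcm(8954, 6413).
The solution is unique modulo lcm(407, 242, 6413) = 474562.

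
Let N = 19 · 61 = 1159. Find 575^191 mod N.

120

Mod 19: 575 ≡ 5; by Fermat, exponent reduces to 191 mod 18 = 11; 5^11 ≡ 6 (mod 19).
Mod 61: 575 ≡ 26; by Fermat, exponent reduces to 191 mod 60 = 11; 26^11 ≡ 59 (mod 61).
Combine by CRT: x ≡ 6 (mod 19), x ≡ 59 (mod 61) ⇒ x ≡ 120 (mod 1159).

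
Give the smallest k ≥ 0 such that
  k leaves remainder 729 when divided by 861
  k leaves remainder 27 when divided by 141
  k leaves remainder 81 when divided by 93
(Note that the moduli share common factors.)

gcd(861, 141) = 3 and 3 | (27 − 729), so the pair is consistent; merging gives k ≡ 17088 (mod 40467), where 40467 = lcm(861, 141).
gcd(40467, 93) = 3 and 3 | (81 − 17088), so the pair is consistent; merging gives k ≡ 57555 (mod 1254477), where 1254477 = lcm(40467, 93).
The solution is unique modulo lcm(861, 141, 93) = 1254477.

57555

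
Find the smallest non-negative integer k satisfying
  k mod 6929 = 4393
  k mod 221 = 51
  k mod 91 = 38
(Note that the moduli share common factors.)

11322

Combine the congruences pairwise.
gcd(6929, 221) = 13 and 13 | (51 − 4393), so the pair is consistent; merging gives k ≡ 11322 (mod 117793), where 117793 = lcm(6929, 221).
gcd(117793, 91) = 13 and 13 | (38 − 11322), so the pair is consistent; merging gives k ≡ 11322 (mod 824551), where 824551 = lcm(117793, 91).
The solution is unique modulo lcm(6929, 221, 91) = 824551.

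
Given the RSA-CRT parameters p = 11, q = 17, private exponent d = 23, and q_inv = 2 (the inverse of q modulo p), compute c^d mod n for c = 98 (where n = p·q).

21

d_p = d mod (p−1) = 23 mod 10 = 3; d_q = d mod (q−1) = 7.
m₁ = c^(d_p) mod p: c ≡ 10 (mod 11), and 10^3 mod 11 = 10.
m₂ = c^(d_q) mod q: c ≡ 13 (mod 17), and 13^7 mod 17 = 4.
h = q_inv·(m₁ − m₂) mod p = 2·(10 − 4) mod 11 = 1.
m = m₂ + h·q = 4 + 1·17 = 21.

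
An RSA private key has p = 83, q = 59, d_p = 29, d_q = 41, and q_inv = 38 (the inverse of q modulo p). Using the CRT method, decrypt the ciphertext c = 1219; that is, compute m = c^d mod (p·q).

1456

m₁ = c^(d_p) mod p: c ≡ 57 (mod 83), and 57^29 mod 83 = 45.
m₂ = c^(d_q) mod q: c ≡ 39 (mod 59), and 39^41 mod 59 = 40.
h = q_inv·(m₁ − m₂) mod p = 38·(45 − 40) mod 83 = 24.
m = m₂ + h·q = 40 + 24·59 = 1456.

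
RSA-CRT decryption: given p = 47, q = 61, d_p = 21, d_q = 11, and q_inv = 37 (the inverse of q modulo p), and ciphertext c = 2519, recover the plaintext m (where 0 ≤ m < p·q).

m₁ = c^(d_p) mod p: c ≡ 28 (mod 47), and 28^21 mod 47 = 25.
m₂ = c^(d_q) mod q: c ≡ 18 (mod 61), and 18^11 mod 61 = 10.
h = q_inv·(m₁ − m₂) mod p = 37·(25 − 10) mod 47 = 38.
m = m₂ + h·q = 10 + 38·61 = 2328.

2328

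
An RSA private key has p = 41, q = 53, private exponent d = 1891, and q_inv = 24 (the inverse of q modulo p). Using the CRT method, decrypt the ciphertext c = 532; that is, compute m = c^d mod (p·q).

860

d_p = d mod (p−1) = 1891 mod 40 = 11; d_q = d mod (q−1) = 19.
m₁ = c^(d_p) mod p: c ≡ 40 (mod 41), and 40^11 mod 41 = 40.
m₂ = c^(d_q) mod q: c ≡ 2 (mod 53), and 2^19 mod 53 = 12.
h = q_inv·(m₁ − m₂) mod p = 24·(40 − 12) mod 41 = 16.
m = m₂ + h·q = 12 + 16·53 = 860.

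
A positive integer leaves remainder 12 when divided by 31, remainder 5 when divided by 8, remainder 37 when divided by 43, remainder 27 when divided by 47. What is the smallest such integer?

Combine the congruences pairwise.
From N ≡ 12 (mod 31) write N = 12 + 31t. Substituting into N ≡ 5 (mod 8) gives 31t ≡ 1 (mod 8), and since 7⁻¹ ≡ 7 (mod 8), t ≡ 7. Hence N ≡ 12 + 31·7 = 229 (mod 248).
From N ≡ 229 (mod 248) write N = 229 + 248t. Substituting into N ≡ 37 (mod 43) gives 248t ≡ 23 (mod 43), and since 33⁻¹ ≡ 30 (mod 43), t ≡ 2. Hence N ≡ 229 + 248·2 = 725 (mod 10664).
From N ≡ 725 (mod 10664) write N = 725 + 10664t. Substituting into N ≡ 27 (mod 47) gives 10664t ≡ 7 (mod 47), and since 42⁻¹ ≡ 28 (mod 47), t ≡ 8. Hence N ≡ 725 + 10664·8 = 86037 (mod 501208).

86037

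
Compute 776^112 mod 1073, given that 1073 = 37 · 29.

1

Mod 37: 776 ≡ 36; by Fermat, exponent reduces to 112 mod 36 = 4; 36^4 ≡ 1 (mod 37).
Mod 29: 776 ≡ 22; since 28 | 112, by Fermat 22^112 ≡ 1 (mod 29).
Combine by CRT: x ≡ 1 (mod 37), x ≡ 1 (mod 29) ⇒ x ≡ 1 (mod 1073).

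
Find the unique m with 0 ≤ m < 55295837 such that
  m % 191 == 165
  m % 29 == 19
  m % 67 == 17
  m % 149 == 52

The moduli are pairwise coprime; N = 191·29·67·149 = 55295837.
N/191 = 289507; 289507 ≡ 142 (mod 191); 142·152 ≡ 1, so inverse 152.
N/29 = 1906753; 1906753 ≡ 3 (mod 29); 3·10 ≡ 1, so inverse 10.
N/67 = 825311; 825311 ≡ 5 (mod 67); 5·27 ≡ 1, so inverse 27.
N/149 = 371113; 371113 ≡ 103 (mod 149); 103·68 ≡ 1, so inverse 68.
m ≡ 165·289507·152 + 19·1906753·10 + 17·825311·27 + 52·371113·68 = 9314191947.
9314191947 mod 55295837 = 24491331.

24491331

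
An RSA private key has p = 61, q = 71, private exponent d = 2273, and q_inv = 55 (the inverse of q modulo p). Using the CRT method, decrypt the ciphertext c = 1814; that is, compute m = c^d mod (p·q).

d_p = d mod (p−1) = 2273 mod 60 = 53; d_q = d mod (q−1) = 33.
m₁ = c^(d_p) mod p: c ≡ 45 (mod 61), and 45^53 mod 61 = 4.
m₂ = c^(d_q) mod q: c ≡ 39 (mod 71), and 39^33 mod 71 = 26.
h = q_inv·(m₁ − m₂) mod p = 55·(4 − 26) mod 61 = 10.
m = m₂ + h·q = 26 + 10·71 = 736.

736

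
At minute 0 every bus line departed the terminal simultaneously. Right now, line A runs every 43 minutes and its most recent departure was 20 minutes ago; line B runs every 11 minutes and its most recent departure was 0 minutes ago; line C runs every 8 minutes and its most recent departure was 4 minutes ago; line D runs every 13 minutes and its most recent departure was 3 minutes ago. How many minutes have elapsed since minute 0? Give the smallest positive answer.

2772

From t ≡ 20 (mod 43) write t = 20 + 43s. Substituting into t ≡ 0 (mod 11) gives 43s ≡ 2 (mod 11), and since 10⁻¹ ≡ 10 (mod 11), s ≡ 9. Hence t ≡ 20 + 43·9 = 407 (mod 473).
From t ≡ 407 (mod 473) write t = 407 + 473s. Substituting into t ≡ 4 (mod 8) gives 473s ≡ 5 (mod 8), and since 1⁻¹ ≡ 1 (mod 8), s ≡ 5. Hence t ≡ 407 + 473·5 = 2772 (mod 3784).
From t ≡ 2772 (mod 3784) write t = 2772 + 3784s. Substituting into t ≡ 3 (mod 13) gives 3784s ≡ 0 (mod 13), and since 1⁻¹ ≡ 1 (mod 13), s ≡ 0. Hence t ≡ 2772 + 3784·0 = 2772 (mod 49192).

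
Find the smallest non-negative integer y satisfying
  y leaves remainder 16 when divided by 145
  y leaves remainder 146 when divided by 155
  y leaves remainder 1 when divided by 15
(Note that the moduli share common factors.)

2626

gcd(145, 155) = 5 and 5 | (146 − 16), so the pair is consistent; merging gives y ≡ 2626 (mod 4495), where 4495 = lcm(145, 155).
gcd(4495, 15) = 5 and 5 | (1 − 2626), so the pair is consistent; merging gives y ≡ 2626 (mod 13485), where 13485 = lcm(4495, 15).
The solution is unique modulo lcm(145, 155, 15) = 13485.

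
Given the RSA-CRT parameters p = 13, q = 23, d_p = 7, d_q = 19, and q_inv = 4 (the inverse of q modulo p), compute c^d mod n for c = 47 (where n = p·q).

m₁ = c^(d_p) mod p: c ≡ 8 (mod 13), and 8^7 mod 13 = 5.
m₂ = c^(d_q) mod q: c ≡ 1 (mod 23), and 1^19 mod 23 = 1.
h = q_inv·(m₁ − m₂) mod p = 4·(5 − 1) mod 13 = 3.
m = m₂ + h·q = 1 + 3·23 = 70.

70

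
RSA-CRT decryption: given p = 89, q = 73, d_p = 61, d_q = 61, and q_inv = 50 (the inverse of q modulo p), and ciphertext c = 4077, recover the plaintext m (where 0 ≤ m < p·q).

2205

m₁ = c^(d_p) mod p: c ≡ 72 (mod 89), and 72^61 mod 89 = 69.
m₂ = c^(d_q) mod q: c ≡ 62 (mod 73), and 62^61 mod 73 = 15.
h = q_inv·(m₁ − m₂) mod p = 50·(69 − 15) mod 89 = 30.
m = m₂ + h·q = 15 + 30·73 = 2205.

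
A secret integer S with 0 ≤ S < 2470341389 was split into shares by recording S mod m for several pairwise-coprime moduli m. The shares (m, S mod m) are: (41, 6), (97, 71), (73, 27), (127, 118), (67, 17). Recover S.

The moduli are pairwise coprime; N = 41·97·73·127·67 = 2470341389.
N/41 = 60252229; 60252229 ≡ 23 (mod 41); 23·25 ≡ 1, so inverse 25.
N/97 = 25467437; 25467437 ≡ 87 (mod 97); 87·29 ≡ 1, so inverse 29.
N/73 = 33840293; 33840293 ≡ 48 (mod 73); 48·35 ≡ 1, so inverse 35.
N/127 = 19451507; 19451507 ≡ 60 (mod 127); 60·36 ≡ 1, so inverse 36.
N/67 = 36870767; 36870767 ≡ 64 (mod 67); 64·22 ≡ 1, so inverse 22.
S ≡ 6·60252229·25 + 71·25467437·29 + 27·33840293·35 + 118·19451507·36 + 17·36870767·22 = 189874032612.
189874032612 mod 2470341389 = 2128087048.

2128087048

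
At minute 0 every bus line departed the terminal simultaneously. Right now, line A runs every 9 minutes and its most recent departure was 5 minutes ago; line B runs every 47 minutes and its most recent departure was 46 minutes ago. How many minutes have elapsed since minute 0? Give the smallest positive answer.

Combine the congruences pairwise.
From t ≡ 5 (mod 9) write t = 5 + 9s. Substituting into t ≡ 46 (mod 47) gives 9s ≡ 41 (mod 47), and since 9⁻¹ ≡ 21 (mod 47), s ≡ 15. Hence t ≡ 5 + 9·15 = 140 (mod 423).

140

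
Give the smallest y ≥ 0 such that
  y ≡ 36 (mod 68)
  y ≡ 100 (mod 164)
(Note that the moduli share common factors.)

920

Combine the congruences pairwise.
gcd(68, 164) = 4 and 4 | (100 − 36), so the pair is consistent; merging gives y ≡ 920 (mod 2788), where 2788 = lcm(68, 164).
The solution is unique modulo lcm(68, 164) = 2788.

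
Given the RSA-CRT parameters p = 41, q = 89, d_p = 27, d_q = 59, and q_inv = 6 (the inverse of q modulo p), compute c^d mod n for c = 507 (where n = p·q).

1688

m₁ = c^(d_p) mod p: c ≡ 15 (mod 41), and 15^27 mod 41 = 7.
m₂ = c^(d_q) mod q: c ≡ 62 (mod 89), and 62^59 mod 89 = 86.
h = q_inv·(m₁ − m₂) mod p = 6·(7 − 86) mod 41 = 18.
m = m₂ + h·q = 86 + 18·89 = 1688.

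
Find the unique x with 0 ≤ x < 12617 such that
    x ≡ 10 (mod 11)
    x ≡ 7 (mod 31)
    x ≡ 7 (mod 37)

1154

From x ≡ 10 (mod 11) write x = 10 + 11t. Substituting into x ≡ 7 (mod 31) gives 11t ≡ 28 (mod 31), and since 11⁻¹ ≡ 17 (mod 31), t ≡ 11. Hence x ≡ 10 + 11·11 = 131 (mod 341).
From x ≡ 131 (mod 341) write x = 131 + 341t. Substituting into x ≡ 7 (mod 37) gives 341t ≡ 24 (mod 37), and since 8⁻¹ ≡ 14 (mod 37), t ≡ 3. Hence x ≡ 131 + 341·3 = 1154 (mod 12617).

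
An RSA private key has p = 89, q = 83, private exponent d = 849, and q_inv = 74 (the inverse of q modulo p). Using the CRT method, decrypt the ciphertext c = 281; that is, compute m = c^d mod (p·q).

d_p = d mod (p−1) = 849 mod 88 = 57; d_q = d mod (q−1) = 29.
m₁ = c^(d_p) mod p: c ≡ 14 (mod 89), and 14^57 mod 89 = 46.
m₂ = c^(d_q) mod q: c ≡ 32 (mod 83), and 32^29 mod 83 = 18.
h = q_inv·(m₁ − m₂) mod p = 74·(46 − 18) mod 89 = 25.
m = m₂ + h·q = 18 + 25·83 = 2093.

2093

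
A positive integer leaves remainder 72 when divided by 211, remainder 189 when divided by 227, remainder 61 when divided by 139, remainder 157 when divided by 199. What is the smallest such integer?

32014680

From m ≡ 72 (mod 211) write m = 72 + 211t. Substituting into m ≡ 189 (mod 227) gives 211t ≡ 117 (mod 227), and since 211⁻¹ ≡ 156 (mod 227), t ≡ 92. Hence m ≡ 72 + 211·92 = 19484 (mod 47897).
From m ≡ 19484 (mod 47897) write m = 19484 + 47897t. Substituting into m ≡ 61 (mod 139) gives 47897t ≡ 37 (mod 139), and since 81⁻¹ ≡ 127 (mod 139), t ≡ 112. Hence m ≡ 19484 + 47897·112 = 5383948 (mod 6657683).
From m ≡ 5383948 (mod 6657683) write m = 5383948 + 6657683t. Substituting into m ≡ 157 (mod 199) gives 6657683t ≡ 154 (mod 199), and since 138⁻¹ ≡ 137 (mod 199), t ≡ 4. Hence m ≡ 5383948 + 6657683·4 = 32014680 (mod 1324878917).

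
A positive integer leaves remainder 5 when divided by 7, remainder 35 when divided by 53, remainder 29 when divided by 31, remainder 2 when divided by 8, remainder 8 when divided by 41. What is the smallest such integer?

The moduli are pairwise coprime; M = 7·53·31·8·41 = 3772328.
M/7 = 538904; 538904 ≡ 2 (mod 7); 2·4 ≡ 1, so inverse 4.
M/53 = 71176; 71176 ≡ 50 (mod 53); 50·35 ≡ 1, so inverse 35.
M/31 = 121688; 121688 ≡ 13 (mod 31); 13·12 ≡ 1, so inverse 12.
M/8 = 471541; 471541 ≡ 5 (mod 8); 5·5 ≡ 1, so inverse 5.
M/41 = 92008; 92008 ≡ 4 (mod 41); 4·31 ≡ 1, so inverse 31.
N ≡ 5·538904·4 + 35·71176·35 + 29·121688·12 + 2·471541·5 + 8·92008·31 = 167849498.
167849498 mod 3772328 = 1867066.

1867066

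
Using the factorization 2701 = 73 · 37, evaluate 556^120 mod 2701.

Mod 73: 556 ≡ 45; by Fermat, exponent reduces to 120 mod 72 = 48; 45^48 ≡ 64 (mod 73).
Mod 37: 556 ≡ 1; by Fermat, exponent reduces to 120 mod 36 = 12; 1^12 ≡ 1 (mod 37).
Combine by CRT: x ≡ 64 (mod 73), x ≡ 1 (mod 37) ⇒ x ≡ 1962 (mod 2701).

1962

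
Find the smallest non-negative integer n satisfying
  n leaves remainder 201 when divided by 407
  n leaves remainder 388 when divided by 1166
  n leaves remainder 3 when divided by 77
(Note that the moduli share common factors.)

gcd(407, 1166) = 11 and 11 | (388 − 201), so the pair is consistent; merging gives n ≡ 38866 (mod 43142), where 43142 = lcm(407, 1166).
gcd(43142, 77) = 11 and 11 | (3 − 38866), so the pair is consistent; merging gives n ≡ 82008 (mod 301994), where 301994 = lcm(43142, 77).
The solution is unique modulo lcm(407, 1166, 77) = 301994.

82008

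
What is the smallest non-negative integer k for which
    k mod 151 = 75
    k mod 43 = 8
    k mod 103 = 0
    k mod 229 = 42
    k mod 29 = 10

3552988399

The moduli are pairwise coprime; N = 151·43·103·229·29 = 4441361339.
N/151 = 29412989; 29412989 ≡ 1 (mod 151), inverse 1.
N/43 = 103287473; 103287473 ≡ 11 (mod 43); 11·4 ≡ 1, so inverse 4.
N/103 = 43120013; 43120013 ≡ 93 (mod 103); 93·72 ≡ 1, so inverse 72.
N/229 = 19394591; 19394591 ≡ 123 (mod 229); 123·54 ≡ 1, so inverse 54.
N/29 = 153150391; 153150391 ≡ 28 (mod 29); 28·28 ≡ 1, so inverse 28.
k ≡ 75·29412989·1 + 8·103287473·4 + 0·43120013·72 + 42·19394591·54 + 10·153150391·28 = 92380215179.
92380215179 mod 4441361339 = 3552988399.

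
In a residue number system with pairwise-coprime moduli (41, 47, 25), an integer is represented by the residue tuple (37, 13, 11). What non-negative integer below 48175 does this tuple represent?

9836

The moduli are pairwise coprime; N = 41·47·25 = 48175.
N/41 = 1175; 1175 ≡ 27 (mod 41); 27·38 ≡ 1, so inverse 38.
N/47 = 1025; 1025 ≡ 38 (mod 47); 38·26 ≡ 1, so inverse 26.
N/25 = 1927; 1927 ≡ 2 (mod 25); 2·13 ≡ 1, so inverse 13.
x ≡ 37·1175·38 + 13·1025·26 + 11·1927·13 = 2274061.
2274061 mod 48175 = 9836.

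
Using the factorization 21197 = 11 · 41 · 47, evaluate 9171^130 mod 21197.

8086

Mod 11: 9171 ≡ 8; since 10 | 130, by Fermat 8^130 ≡ 1 (mod 11).
Mod 41: 9171 ≡ 28; by Fermat, exponent reduces to 130 mod 40 = 10; 28^10 ≡ 9 (mod 41).
Mod 47: 9171 ≡ 6; by Fermat, exponent reduces to 130 mod 46 = 38; 6^38 ≡ 2 (mod 47).
Combine by CRT: x ≡ 1 (mod 11), x ≡ 9 (mod 41), x ≡ 2 (mod 47) ⇒ x ≡ 8086 (mod 21197).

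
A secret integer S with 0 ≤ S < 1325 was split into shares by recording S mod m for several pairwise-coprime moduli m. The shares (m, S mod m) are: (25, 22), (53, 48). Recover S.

472

Combine the congruences pairwise.
From S ≡ 22 (mod 25) write S = 22 + 25t. Substituting into S ≡ 48 (mod 53) gives 25t ≡ 26 (mod 53), and since 25⁻¹ ≡ 17 (mod 53), t ≡ 18. Hence S ≡ 22 + 25·18 = 472 (mod 1325).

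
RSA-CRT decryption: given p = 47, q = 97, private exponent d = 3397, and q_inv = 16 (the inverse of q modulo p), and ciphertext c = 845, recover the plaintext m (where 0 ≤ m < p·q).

d_p = d mod (p−1) = 3397 mod 46 = 39; d_q = d mod (q−1) = 37.
m₁ = c^(d_p) mod p: c ≡ 46 (mod 47), and 46^39 mod 47 = 46.
m₂ = c^(d_q) mod q: c ≡ 69 (mod 97), and 69^37 mod 97 = 51.
h = q_inv·(m₁ − m₂) mod p = 16·(46 − 51) mod 47 = 14.
m = m₂ + h·q = 51 + 14·97 = 1409.

1409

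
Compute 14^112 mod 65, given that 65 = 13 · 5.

Mod 13: 14 ≡ 1; by Fermat, exponent reduces to 112 mod 12 = 4; 1^4 ≡ 1 (mod 13).
Mod 5: 14 ≡ 4; since 4 | 112, by Fermat 4^112 ≡ 1 (mod 5).
Combine by CRT: x ≡ 1 (mod 13), x ≡ 1 (mod 5) ⇒ x ≡ 1 (mod 65).

1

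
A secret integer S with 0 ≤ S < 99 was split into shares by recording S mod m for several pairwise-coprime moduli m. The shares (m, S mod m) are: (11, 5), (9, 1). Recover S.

Combine the congruences pairwise.
From S ≡ 5 (mod 11) write S = 5 + 11t. Substituting into S ≡ 1 (mod 9) gives 11t ≡ 5 (mod 9), and since 2⁻¹ ≡ 5 (mod 9), t ≡ 7. Hence S ≡ 5 + 11·7 = 82 (mod 99).

82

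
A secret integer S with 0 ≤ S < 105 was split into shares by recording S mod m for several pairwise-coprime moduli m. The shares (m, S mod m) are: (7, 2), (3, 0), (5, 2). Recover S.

The moduli are pairwise coprime; N = 7·3·5 = 105.
N/7 = 15; 15 ≡ 1 (mod 7), inverse 1.
N/3 = 35; 35 ≡ 2 (mod 3); 2·2 ≡ 1, so inverse 2.
N/5 = 21; 21 ≡ 1 (mod 5), inverse 1.
S ≡ 2·15·1 + 0·35·2 + 2·21·1 = 72.
72 mod 105 = 72.

72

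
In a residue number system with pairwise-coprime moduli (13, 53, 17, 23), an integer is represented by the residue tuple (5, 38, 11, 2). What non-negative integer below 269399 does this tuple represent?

From x ≡ 5 (mod 13) write x = 5 + 13t. Substituting into x ≡ 38 (mod 53) gives 13t ≡ 33 (mod 53), and since 13⁻¹ ≡ 49 (mod 53), t ≡ 27. Hence x ≡ 5 + 13·27 = 356 (mod 689).
From x ≡ 356 (mod 689) write x = 356 + 689t. Substituting into x ≡ 11 (mod 17) gives 689t ≡ 12 (mod 17), and since 9⁻¹ ≡ 2 (mod 17), t ≡ 7. Hence x ≡ 356 + 689·7 = 5179 (mod 11713).
From x ≡ 5179 (mod 11713) write x = 5179 + 11713t. Substituting into x ≡ 2 (mod 23) gives 11713t ≡ 21 (mod 23), and since 6⁻¹ ≡ 4 (mod 23), t ≡ 15. Hence x ≡ 5179 + 11713·15 = 180874 (mod 269399).

180874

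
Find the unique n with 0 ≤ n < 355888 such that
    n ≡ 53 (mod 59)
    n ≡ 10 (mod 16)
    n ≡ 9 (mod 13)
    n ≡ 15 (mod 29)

95338

The moduli are pairwise coprime; M = 59·16·13·29 = 355888.
M/59 = 6032; 6032 ≡ 14 (mod 59); 14·38 ≡ 1, so inverse 38.
M/16 = 22243; 22243 ≡ 3 (mod 16); 3·11 ≡ 1, so inverse 11.
M/13 = 27376; 27376 ≡ 11 (mod 13); 11·6 ≡ 1, so inverse 6.
M/29 = 12272; 12272 ≡ 5 (mod 29); 5·6 ≡ 1, so inverse 6.
n ≡ 53·6032·38 + 10·22243·11 + 9·27376·6 + 15·12272·6 = 17177962.
17177962 mod 355888 = 95338.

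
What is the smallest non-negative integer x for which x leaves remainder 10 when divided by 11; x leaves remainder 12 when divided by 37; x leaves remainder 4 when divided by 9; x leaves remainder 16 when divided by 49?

120262

The moduli are pairwise coprime; N = 11·37·9·49 = 179487.
N/11 = 16317; 16317 ≡ 4 (mod 11); 4·3 ≡ 1, so inverse 3.
N/37 = 4851; 4851 ≡ 4 (mod 37); 4·28 ≡ 1, so inverse 28.
N/9 = 19943; 19943 ≡ 8 (mod 9); 8·8 ≡ 1, so inverse 8.
N/49 = 3663; 3663 ≡ 37 (mod 49); 37·4 ≡ 1, so inverse 4.
x ≡ 10·16317·3 + 12·4851·28 + 4·19943·8 + 16·3663·4 = 2992054.
2992054 mod 179487 = 120262.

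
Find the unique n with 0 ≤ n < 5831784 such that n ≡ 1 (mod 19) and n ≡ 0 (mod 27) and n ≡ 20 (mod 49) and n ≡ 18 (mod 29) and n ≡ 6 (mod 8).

3707262

The moduli are pairwise coprime; M = 19·27·49·29·8 = 5831784.
M/19 = 306936; 306936 ≡ 10 (mod 19); 10·2 ≡ 1, so inverse 2.
M/27 = 215992; 215992 ≡ 19 (mod 27); 19·10 ≡ 1, so inverse 10.
M/49 = 119016; 119016 ≡ 44 (mod 49); 44·39 ≡ 1, so inverse 39.
M/29 = 201096; 201096 ≡ 10 (mod 29); 10·3 ≡ 1, so inverse 3.
M/8 = 728973; 728973 ≡ 5 (mod 8); 5·5 ≡ 1, so inverse 5.
n ≡ 1·306936·2 + 0·215992·10 + 20·119016·39 + 18·201096·3 + 6·728973·5 = 126174726.
126174726 mod 5831784 = 3707262.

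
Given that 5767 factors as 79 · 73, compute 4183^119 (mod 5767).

Mod 79: 4183 ≡ 75; by Fermat, exponent reduces to 119 mod 78 = 41; 75^41 ≡ 63 (mod 79).
Mod 73: 4183 ≡ 22; by Fermat, exponent reduces to 119 mod 72 = 47; 22^47 ≡ 10 (mod 73).
Combine by CRT: x ≡ 63 (mod 79), x ≡ 10 (mod 73) ⇒ x ≡ 4171 (mod 5767).

4171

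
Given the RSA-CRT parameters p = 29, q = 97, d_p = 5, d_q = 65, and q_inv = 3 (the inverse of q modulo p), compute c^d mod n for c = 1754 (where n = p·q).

396

m₁ = c^(d_p) mod p: c ≡ 14 (mod 29), and 14^5 mod 29 = 19.
m₂ = c^(d_q) mod q: c ≡ 8 (mod 97), and 8^65 mod 97 = 8.
h = q_inv·(m₁ − m₂) mod p = 3·(19 − 8) mod 29 = 4.
m = m₂ + h·q = 8 + 4·97 = 396.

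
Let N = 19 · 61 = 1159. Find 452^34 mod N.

Mod 19: 452 ≡ 15; by Fermat, exponent reduces to 34 mod 18 = 16; 15^16 ≡ 6 (mod 19).
Mod 61: 452 ≡ 25; 25^34 ≡ 42 (mod 61).
Combine by CRT: x ≡ 6 (mod 19), x ≡ 42 (mod 61) ⇒ x ≡ 652 (mod 1159).

652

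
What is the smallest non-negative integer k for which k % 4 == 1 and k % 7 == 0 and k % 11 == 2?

From k ≡ 1 (mod 4) write k = 1 + 4t. Substituting into k ≡ 0 (mod 7) gives 4t ≡ 6 (mod 7), and since 4⁻¹ ≡ 2 (mod 7), t ≡ 5. Hence k ≡ 1 + 4·5 = 21 (mod 28).
From k ≡ 21 (mod 28) write k = 21 + 28t. Substituting into k ≡ 2 (mod 11) gives 28t ≡ 3 (mod 11), and since 6⁻¹ ≡ 2 (mod 11), t ≡ 6. Hence k ≡ 21 + 28·6 = 189 (mod 308).

189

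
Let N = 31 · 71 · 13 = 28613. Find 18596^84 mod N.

1496

Mod 31: 18596 ≡ 27; by Fermat, exponent reduces to 84 mod 30 = 24; 27^24 ≡ 8 (mod 31).
Mod 71: 18596 ≡ 65; by Fermat, exponent reduces to 84 mod 70 = 14; 65^14 ≡ 5 (mod 71).
Mod 13: 18596 ≡ 6; since 12 | 84, by Fermat 6^84 ≡ 1 (mod 13).
Combine by CRT: x ≡ 8 (mod 31), x ≡ 5 (mod 71), x ≡ 1 (mod 13) ⇒ x ≡ 1496 (mod 28613).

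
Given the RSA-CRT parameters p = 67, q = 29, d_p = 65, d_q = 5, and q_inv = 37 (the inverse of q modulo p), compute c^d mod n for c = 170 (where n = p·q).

m₁ = c^(d_p) mod p: c ≡ 36 (mod 67), and 36^65 mod 67 = 54.
m₂ = c^(d_q) mod q: c ≡ 25 (mod 29), and 25^5 mod 29 = 20.
h = q_inv·(m₁ − m₂) mod p = 37·(54 − 20) mod 67 = 52.
m = m₂ + h·q = 20 + 52·29 = 1528.

1528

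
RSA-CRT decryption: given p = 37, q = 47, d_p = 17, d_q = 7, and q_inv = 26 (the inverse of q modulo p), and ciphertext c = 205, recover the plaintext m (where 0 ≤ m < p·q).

1319

m₁ = c^(d_p) mod p: c ≡ 20 (mod 37), and 20^17 mod 37 = 24.
m₂ = c^(d_q) mod q: c ≡ 17 (mod 47), and 17^7 mod 47 = 3.
h = q_inv·(m₁ − m₂) mod p = 26·(24 − 3) mod 37 = 28.
m = m₂ + h·q = 3 + 28·47 = 1319.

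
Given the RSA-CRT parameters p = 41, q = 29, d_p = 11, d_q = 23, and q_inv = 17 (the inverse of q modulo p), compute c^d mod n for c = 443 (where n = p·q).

623

m₁ = c^(d_p) mod p: c ≡ 33 (mod 41), and 33^11 mod 41 = 8.
m₂ = c^(d_q) mod q: c ≡ 8 (mod 29), and 8^23 mod 29 = 14.
h = q_inv·(m₁ − m₂) mod p = 17·(8 − 14) mod 41 = 21.
m = m₂ + h·q = 14 + 21·29 = 623.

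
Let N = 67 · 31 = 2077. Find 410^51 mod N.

Mod 67: 410 ≡ 8; 8^51 ≡ 52 (mod 67).
Mod 31: 410 ≡ 7; by Fermat, exponent reduces to 51 mod 30 = 21; 7^21 ≡ 4 (mod 31).
Combine by CRT: x ≡ 52 (mod 67), x ≡ 4 (mod 31) ⇒ x ≡ 655 (mod 2077).

655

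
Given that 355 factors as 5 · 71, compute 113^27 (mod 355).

52

Mod 5: 113 ≡ 3; by Fermat, exponent reduces to 27 mod 4 = 3; 3^3 ≡ 2 (mod 5).
Mod 71: 113 ≡ 42; 42^27 ≡ 52 (mod 71).
Combine by CRT: x ≡ 2 (mod 5), x ≡ 52 (mod 71) ⇒ x ≡ 52 (mod 355).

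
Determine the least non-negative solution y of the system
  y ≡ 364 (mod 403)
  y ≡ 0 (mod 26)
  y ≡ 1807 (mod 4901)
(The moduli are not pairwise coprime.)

gcd(403, 26) = 13 and 13 | (0 − 364), so the pair is consistent; merging gives y ≡ 364 (mod 806), where 806 = lcm(403, 26).
gcd(806, 4901) = 13 and 13 | (1807 − 364), so the pair is consistent; merging gives y ≡ 75322 (mod 303862), where 303862 = lcm(806, 4901).
The solution is unique modulo lcm(403, 26, 4901) = 303862.

75322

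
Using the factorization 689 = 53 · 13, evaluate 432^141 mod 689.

Mod 53: 432 ≡ 8; by Fermat, exponent reduces to 141 mod 52 = 37; 8^37 ≡ 22 (mod 53).
Mod 13: 432 ≡ 3; by Fermat, exponent reduces to 141 mod 12 = 9; 3^9 ≡ 1 (mod 13).
Combine by CRT: x ≡ 22 (mod 53), x ≡ 1 (mod 13) ⇒ x ≡ 287 (mod 689).

287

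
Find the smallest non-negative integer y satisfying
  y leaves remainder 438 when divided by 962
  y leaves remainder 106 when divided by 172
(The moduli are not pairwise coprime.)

Combine the congruences pairwise.
gcd(962, 172) = 2 and 2 | (106 − 438), so the pair is consistent; merging gives y ≡ 73550 (mod 82732), where 82732 = lcm(962, 172).
The solution is unique modulo lcm(962, 172) = 82732.

73550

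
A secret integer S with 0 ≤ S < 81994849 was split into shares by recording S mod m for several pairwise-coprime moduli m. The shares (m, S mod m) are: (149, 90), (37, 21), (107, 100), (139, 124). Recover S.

59138786

The moduli are pairwise coprime; N = 149·37·107·139 = 81994849.
N/149 = 550301; 550301 ≡ 44 (mod 149); 44·105 ≡ 1, so inverse 105.
N/37 = 2216077; 2216077 ≡ 36 (mod 37); 36·36 ≡ 1, so inverse 36.
N/107 = 766307; 766307 ≡ 80 (mod 107); 80·103 ≡ 1, so inverse 103.
N/139 = 589891; 589891 ≡ 114 (mod 139); 114·50 ≡ 1, so inverse 50.
S ≡ 90·550301·105 + 21·2216077·36 + 100·766307·103 + 124·589891·50 = 18425984962.
18425984962 mod 81994849 = 59138786.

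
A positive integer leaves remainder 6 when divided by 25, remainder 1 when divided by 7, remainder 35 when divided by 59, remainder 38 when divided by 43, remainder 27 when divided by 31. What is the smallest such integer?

The moduli are pairwise coprime; N = 25·7·59·43·31 = 13763225.
N/25 = 550529; 550529 ≡ 4 (mod 25); 4·19 ≡ 1, so inverse 19.
N/7 = 1966175; 1966175 ≡ 1 (mod 7), inverse 1.
N/59 = 233275; 233275 ≡ 48 (mod 59); 48·16 ≡ 1, so inverse 16.
N/43 = 320075; 320075 ≡ 26 (mod 43); 26·5 ≡ 1, so inverse 5.
N/31 = 443975; 443975 ≡ 24 (mod 31); 24·22 ≡ 1, so inverse 22.
k ≡ 6·550529·19 + 1·1966175·1 + 35·233275·16 + 38·320075·5 + 27·443975·22 = 519895881.
519895881 mod 13763225 = 10656556.

10656556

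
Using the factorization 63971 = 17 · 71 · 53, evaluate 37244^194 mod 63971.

Mod 17: 37244 ≡ 14; by Fermat, exponent reduces to 194 mod 16 = 2; 14^2 ≡ 9 (mod 17).
Mod 71: 37244 ≡ 40; by Fermat, exponent reduces to 194 mod 70 = 54; 40^54 ≡ 10 (mod 71).
Mod 53: 37244 ≡ 38; by Fermat, exponent reduces to 194 mod 52 = 38; 38^38 ≡ 46 (mod 53).
Combine by CRT: x ≡ 9 (mod 17), x ≡ 10 (mod 71), x ≡ 46 (mod 53) ⇒ x ≡ 49071 (mod 63971).

49071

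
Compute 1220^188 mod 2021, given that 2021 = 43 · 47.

1755

Mod 43: 1220 ≡ 16; by Fermat, exponent reduces to 188 mod 42 = 20; 16^20 ≡ 35 (mod 43).
Mod 47: 1220 ≡ 45; by Fermat, exponent reduces to 188 mod 46 = 4; 45^4 ≡ 16 (mod 47).
Combine by CRT: x ≡ 35 (mod 43), x ≡ 16 (mod 47) ⇒ x ≡ 1755 (mod 2021).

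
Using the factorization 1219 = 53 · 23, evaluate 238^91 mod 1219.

Mod 53: 238 ≡ 26; by Fermat, exponent reduces to 91 mod 52 = 39; 26^39 ≡ 23 (mod 53).
Mod 23: 238 ≡ 8; by Fermat, exponent reduces to 91 mod 22 = 3; 8^3 ≡ 6 (mod 23).
Combine by CRT: x ≡ 23 (mod 53), x ≡ 6 (mod 23) ⇒ x ≡ 765 (mod 1219).

765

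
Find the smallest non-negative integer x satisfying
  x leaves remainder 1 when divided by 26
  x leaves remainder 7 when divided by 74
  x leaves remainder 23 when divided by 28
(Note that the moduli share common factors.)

gcd(26, 74) = 2 and 2 | (7 − 1), so the pair is consistent; merging gives x ≡ 599 (mod 962), where 962 = lcm(26, 74).
gcd(962, 28) = 2 and 2 | (23 − 599), so the pair is consistent; merging gives x ≡ 4447 (mod 13468), where 13468 = lcm(962, 28).
The solution is unique modulo lcm(26, 74, 28) = 13468.

4447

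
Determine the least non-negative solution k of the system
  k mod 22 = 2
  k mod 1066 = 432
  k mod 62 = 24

294648

Combine the congruences pairwise.
gcd(22, 1066) = 2 and 2 | (432 − 2), so the pair is consistent; merging gives k ≡ 1498 (mod 11726), where 11726 = lcm(22, 1066).
gcd(11726, 62) = 2 and 2 | (24 − 1498), so the pair is consistent; merging gives k ≡ 294648 (mod 363506), where 363506 = lcm(11726, 62).
The solution is unique modulo lcm(22, 1066, 62) = 363506.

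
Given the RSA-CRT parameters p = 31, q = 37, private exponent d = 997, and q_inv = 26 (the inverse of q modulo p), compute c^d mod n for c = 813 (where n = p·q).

d_p = d mod (p−1) = 997 mod 30 = 7; d_q = d mod (q−1) = 25.
m₁ = c^(d_p) mod p: c ≡ 7 (mod 31), and 7^7 mod 31 = 28.
m₂ = c^(d_q) mod q: c ≡ 36 (mod 37), and 36^25 mod 37 = 36.
h = q_inv·(m₁ − m₂) mod p = 26·(28 − 36) mod 31 = 9.
m = m₂ + h·q = 36 + 9·37 = 369.

369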